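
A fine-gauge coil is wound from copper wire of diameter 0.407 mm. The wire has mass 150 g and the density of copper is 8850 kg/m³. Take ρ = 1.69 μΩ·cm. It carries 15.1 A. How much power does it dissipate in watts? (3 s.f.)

3860 W

ρ = 1.69 μΩ·cm = 1.69×10^-8 Ω·m
A = π(d/2)² = π(2.0350e-04 m)² = 1.3010e-07 m²
L = m/(density·A) = 0.15/(8850×1.3010e-07) = 130.3 m
R = ρL/A = (1.69×10^-8)(130.3)/(1.3010e-07) = 16.92 Ω
P = I²R = (15.1)² × 16.92 = 3860 W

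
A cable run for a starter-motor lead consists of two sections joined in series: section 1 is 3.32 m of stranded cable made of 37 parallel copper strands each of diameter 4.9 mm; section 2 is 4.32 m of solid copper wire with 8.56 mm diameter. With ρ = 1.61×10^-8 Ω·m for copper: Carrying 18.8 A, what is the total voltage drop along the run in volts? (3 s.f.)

0.0242 V

Section 1: A_strand = π(2.4500e-03)² = 1.886e-05 m²; R₁ = ρL/(N·A_s) = (1.61×10^-8)(3.32)/(37×1.886e-05) = 7.661×10^-5 Ω
Section 2: A = π(d/2)² = π(4.2800e-03 m)² = 5.755e-05 m²
R₂ = (1.61×10^-8)(4.32)/(5.755e-05) = 0.001209 Ω
R = R₁ + R₂ = 0.001285 Ω
V = IR = 18.8 × 0.001285 = 0.0242 V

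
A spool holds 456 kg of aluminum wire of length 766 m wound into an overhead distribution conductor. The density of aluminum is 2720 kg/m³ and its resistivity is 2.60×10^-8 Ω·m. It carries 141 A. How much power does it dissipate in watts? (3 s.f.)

1810 W

A = m/(density·L) = 456/(2720×766) = 2.1886e-04 m²
R = ρL/A = (2.60×10^-8)(766)/(2.1886e-04) = 0.091 Ω
P = I²R = (141)² × 0.091 = 1810 W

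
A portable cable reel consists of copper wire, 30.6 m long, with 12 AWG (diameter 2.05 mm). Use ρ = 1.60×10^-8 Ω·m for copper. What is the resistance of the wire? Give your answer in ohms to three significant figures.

0.148 Ω

A = π(2.05/2 mm)² = π(1.0250e-03 m)² = 3.301e-06 m²
R = ρL/A = (1.60×10^-8)(30.6 m)/(3.301e-06 m²) = 0.148 Ω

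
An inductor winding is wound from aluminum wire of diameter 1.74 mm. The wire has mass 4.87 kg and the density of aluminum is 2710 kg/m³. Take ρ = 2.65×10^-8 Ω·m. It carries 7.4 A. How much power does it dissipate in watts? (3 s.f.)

461 W

A = π(d/2)² = π(8.7000e-04 m)² = 2.3779e-06 m²
L = m/(density·A) = 4.87/(2710×2.3779e-06) = 755.7 m
R = ρL/A = (2.65×10^-8)(755.7)/(2.3779e-06) = 8.422 Ω
P = I²R = (7.4)² × 8.422 = 461 W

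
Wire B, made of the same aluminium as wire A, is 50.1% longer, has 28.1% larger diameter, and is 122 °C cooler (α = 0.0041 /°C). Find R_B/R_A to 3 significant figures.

R ∝ ρL/d² with ρ ∝ (1+αΔT), so R_B/R_A = (1 + 50.1/100) × (1 + 28.1/100)⁻² × (1 − 0.0041×122)
= 1.501 × 0.6094 × 0.4998 = 0.457

0.457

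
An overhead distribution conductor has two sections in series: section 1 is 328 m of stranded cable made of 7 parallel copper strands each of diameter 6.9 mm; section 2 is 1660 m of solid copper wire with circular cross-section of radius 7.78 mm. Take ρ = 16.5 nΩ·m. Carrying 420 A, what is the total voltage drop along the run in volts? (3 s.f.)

ρ = 16.5 nΩ·m = 1.65×10^-8 Ω·m
Section 1: A_strand = π(3.4500e-03)² = 3.739e-05 m²; R₁ = ρL/(N·A_s) = (1.65×10^-8)(328)/(7×3.739e-05) = 0.02068 Ω
Section 2: A = πr² = π(7.7800e-03 m)² = 1.902e-04 m²
R₂ = (1.65×10^-8)(1660)/(1.902e-04) = 0.144 Ω
R = R₁ + R₂ = 0.1647 Ω
V = IR = 420 × 0.1647 = 69.2 V

69.2 V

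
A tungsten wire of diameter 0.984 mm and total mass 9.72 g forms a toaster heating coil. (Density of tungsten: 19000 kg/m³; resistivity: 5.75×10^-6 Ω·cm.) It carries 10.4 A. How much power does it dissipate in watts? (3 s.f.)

5.50 W

ρ = 5.75×10^-6 Ω·cm = 5.75×10^-8 Ω·m
A = π(d/2)² = π(4.9200e-04 m)² = 7.6047e-07 m²
L = m/(density·A) = 0.00972/(19000×7.6047e-07) = 0.6727 m
R = ρL/A = (5.75×10^-8)(0.6727)/(7.6047e-07) = 0.05087 Ω
P = I²R = (10.4)² × 0.05087 = 5.50 W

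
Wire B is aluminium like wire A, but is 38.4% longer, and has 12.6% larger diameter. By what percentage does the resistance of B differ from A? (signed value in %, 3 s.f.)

R ∝ L/d², so R_B/R_A = (1 + 38.4/100) × (1 + 12.6/100)⁻²
= 1.384 × 0.7887 = 1.092
(R_B − R_A)/R_A = 1.092 − 1 = 9.16%

9.16%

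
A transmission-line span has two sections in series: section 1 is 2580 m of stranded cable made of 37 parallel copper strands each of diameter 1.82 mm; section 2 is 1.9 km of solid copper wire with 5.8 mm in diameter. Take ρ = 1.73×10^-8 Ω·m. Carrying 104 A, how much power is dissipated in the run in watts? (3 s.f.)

Section 1: A_strand = π(9.1000e-04)² = 2.602e-06 m²; R₁ = ρL/(N·A_s) = (1.73×10^-8)(2580)/(37×2.602e-06) = 0.4637 Ω
Section 2: A = π(d/2)² = π(2.9000e-03 m)² = 2.642e-05 m²
R₂ = (1.73×10^-8)(1900)/(2.642e-05) = 1.244 Ω
R = R₁ + R₂ = 1.708 Ω
P = I²R = (104)² × 1.708 = 18500 W

18500 W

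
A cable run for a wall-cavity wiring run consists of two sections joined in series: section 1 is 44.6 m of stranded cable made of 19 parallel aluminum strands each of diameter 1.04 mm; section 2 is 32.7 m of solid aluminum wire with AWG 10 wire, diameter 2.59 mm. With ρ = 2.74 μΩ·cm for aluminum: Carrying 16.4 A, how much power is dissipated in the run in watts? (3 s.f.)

66.1 W

ρ = 2.74 μΩ·cm = 2.74×10^-8 Ω·m
Section 1: A_strand = π(5.2000e-04)² = 8.495e-07 m²; R₁ = ρL/(N·A_s) = (2.74×10^-8)(44.6)/(19×8.495e-07) = 0.07571 Ω
Section 2: A = π(2.59/2 mm)² = π(1.2950e-03 m)² = 5.269e-06 m²
R₂ = (2.74×10^-8)(32.7)/(5.269e-06) = 0.1701 Ω
R = R₁ + R₂ = 0.2458 Ω
P = I²R = (16.4)² × 0.2458 = 66.1 W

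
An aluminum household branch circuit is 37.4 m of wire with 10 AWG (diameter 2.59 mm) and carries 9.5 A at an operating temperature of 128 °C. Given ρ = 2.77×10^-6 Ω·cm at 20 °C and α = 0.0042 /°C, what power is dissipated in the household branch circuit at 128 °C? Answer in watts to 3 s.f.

25.8 W

ρ = 2.77×10^-6 Ω·cm = 2.77×10^-8 Ω·m
A = π(2.59/2 mm)² = π(1.2950e-03 m)² = 5.269e-06 m²
R₍20₎ = ρL/A = (2.77×10^-8)(37.4)/(5.269e-06) = 0.1966 Ω
R₍128₎ = R₍20₎(1 + αΔT) = 0.1966 × (1 + 0.0042×108) = 0.2858 Ω
P = I²R = (9.5)² × 0.2858 = 25.8 W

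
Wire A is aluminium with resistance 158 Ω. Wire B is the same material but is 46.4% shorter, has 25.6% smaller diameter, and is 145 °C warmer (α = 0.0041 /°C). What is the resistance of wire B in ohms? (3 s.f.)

244 Ω

R ∝ ρL/d² with ρ ∝ (1+αΔT), so R_B/R_A = (1 − 46.4/100) × (1 − 25.6/100)⁻² × (1 + 0.0041×145)
= 0.536 × 1.807 × 1.595 = 1.544
R_B = 1.544 × 158 = 244 Ω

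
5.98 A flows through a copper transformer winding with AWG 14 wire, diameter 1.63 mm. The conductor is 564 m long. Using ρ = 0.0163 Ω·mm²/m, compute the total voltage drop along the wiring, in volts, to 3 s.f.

ρ = 0.0163 Ω·mm²/m = 1.63×10^-8 Ω·m
A = π(1.63/2 mm)² = π(8.1500e-04 m)² = 2.087e-06 m²
R = ρL/A = (1.63×10^-8)(564)/(2.087e-06) = 4.406 Ω
V = IR = 5.98 × 4.406 = 26.3 V

26.3 V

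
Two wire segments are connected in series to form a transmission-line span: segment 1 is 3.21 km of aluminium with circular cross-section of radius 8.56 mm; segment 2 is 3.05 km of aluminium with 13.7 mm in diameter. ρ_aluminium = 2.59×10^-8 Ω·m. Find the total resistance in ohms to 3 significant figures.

Segment 1: A = πr² = π(8.5600e-03 m)² = 2.302e-04 m²
R₁ = ρL/A = (2.59×10^-8)(3210)/(2.302e-04) = 0.3612 Ω
Segment 2: A = π(d/2)² = π(6.8500e-03 m)² = 1.474e-04 m²
R₂ = (2.59×10^-8)(3050)/(1.474e-04) = 0.5359 Ω
R = R₁ + R₂ = 0.897 Ω

0.897 Ω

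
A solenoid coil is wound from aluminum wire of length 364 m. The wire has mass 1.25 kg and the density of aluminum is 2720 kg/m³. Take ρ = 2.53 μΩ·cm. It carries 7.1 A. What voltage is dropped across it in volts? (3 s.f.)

ρ = 2.53 μΩ·cm = 2.53×10^-8 Ω·m
A = m/(density·L) = 1.25/(2720×364) = 1.2625e-06 m²
R = ρL/A = (2.53×10^-8)(364)/(1.2625e-06) = 7.294 Ω
V = IR = 7.1 × 7.294 = 51.8 V

51.8 V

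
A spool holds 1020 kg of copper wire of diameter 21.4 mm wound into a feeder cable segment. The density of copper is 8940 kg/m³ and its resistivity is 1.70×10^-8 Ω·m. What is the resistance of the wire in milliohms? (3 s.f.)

A = π(d/2)² = π(1.0700e-02 m)² = 3.5968e-04 m²
L = m/(density·A) = 1020/(8940×3.5968e-04) = 317.2 m
R = ρL/A = (1.70×10^-8)(317.2)/(3.5968e-04) = 15.0 mΩ

15.0 mΩ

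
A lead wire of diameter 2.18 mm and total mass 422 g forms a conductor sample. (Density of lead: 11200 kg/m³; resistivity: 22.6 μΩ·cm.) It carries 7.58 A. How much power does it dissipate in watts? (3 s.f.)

ρ = 22.6 μΩ·cm = 2.26×10^-7 Ω·m
A = π(d/2)² = π(1.0900e-03 m)² = 3.7325e-06 m²
L = m/(density·A) = 0.422/(11200×3.7325e-06) = 10.09 m
R = ρL/A = (2.26×10^-7)(10.09)/(3.7325e-06) = 0.6112 Ω
P = I²R = (7.58)² × 0.6112 = 35.1 W

35.1 W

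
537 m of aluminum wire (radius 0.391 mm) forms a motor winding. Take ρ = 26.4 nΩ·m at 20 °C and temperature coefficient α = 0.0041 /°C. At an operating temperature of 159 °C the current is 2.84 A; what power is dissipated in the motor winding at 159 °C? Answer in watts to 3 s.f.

ρ = 26.4 nΩ·m = 2.64×10^-8 Ω·m
A = πr² = π(3.9100e-04 m)² = 4.803e-07 m²
R₍20₎ = ρL/A = (2.64×10^-8)(537)/(4.803e-07) = 29.52 Ω
R₍159₎ = R₍20₎(1 + αΔT) = 29.52 × (1 + 0.0041×139) = 46.34 Ω
P = I²R = (2.84)² × 46.34 = 374 W

374 W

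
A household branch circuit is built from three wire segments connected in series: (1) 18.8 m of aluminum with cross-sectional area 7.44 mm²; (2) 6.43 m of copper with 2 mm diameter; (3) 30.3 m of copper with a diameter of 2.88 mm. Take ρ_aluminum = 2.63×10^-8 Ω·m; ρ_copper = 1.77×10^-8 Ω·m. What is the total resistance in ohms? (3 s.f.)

0.185 Ω

Seg 1: A = 7.44 mm² = 7.440e-06 m²
R_1 = (2.63×10^-8)(18.8)/(7.440e-06) = 0.06646 Ω
Seg 2: A = π(d/2)² = π(1.0000e-03 m)² = 3.142e-06 m²
R_2 = (1.77×10^-8)(6.43)/(3.142e-06) = 0.03623 Ω
Seg 3: A = π(d/2)² = π(1.4400e-03 m)² = 6.514e-06 m²
R_3 = (1.77×10^-8)(30.3)/(6.514e-06) = 0.08233 Ω
R_total = R_1 + R_2 + R_3 = 0.185 Ω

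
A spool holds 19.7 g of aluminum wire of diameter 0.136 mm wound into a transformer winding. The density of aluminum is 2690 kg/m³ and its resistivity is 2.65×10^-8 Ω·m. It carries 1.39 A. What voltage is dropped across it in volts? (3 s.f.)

1280 V

A = π(d/2)² = π(6.8000e-05 m)² = 1.4527e-08 m²
L = m/(density·A) = 0.0197/(2690×1.4527e-08) = 504.1 m
R = ρL/A = (2.65×10^-8)(504.1)/(1.4527e-08) = 919.7 Ω
V = IR = 1.39 × 919.7 = 1280 V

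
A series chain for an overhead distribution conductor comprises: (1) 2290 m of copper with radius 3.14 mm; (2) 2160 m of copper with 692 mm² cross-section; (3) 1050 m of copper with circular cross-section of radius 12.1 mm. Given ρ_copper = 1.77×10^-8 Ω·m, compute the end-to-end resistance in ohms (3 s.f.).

1.40 Ω

Seg 1: A = πr² = π(3.1400e-03 m)² = 3.097e-05 m²
R_1 = (1.77×10^-8)(2290)/(3.097e-05) = 1.309 Ω
Seg 2: A = 692 mm² = 6.920e-04 m²
R_2 = (1.77×10^-8)(2160)/(6.920e-04) = 0.05525 Ω
Seg 3: A = πr² = π(1.2100e-02 m)² = 4.600e-04 m²
R_3 = (1.77×10^-8)(1050)/(4.600e-04) = 0.04041 Ω
R_total = R_1 + R_2 + R_3 = 1.40 Ω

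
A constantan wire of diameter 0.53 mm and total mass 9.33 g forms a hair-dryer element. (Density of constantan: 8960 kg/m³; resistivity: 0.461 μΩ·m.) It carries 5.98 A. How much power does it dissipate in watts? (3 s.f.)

353 W

ρ = 0.461 μΩ·m = 4.61×10^-7 Ω·m
A = π(d/2)² = π(2.6500e-04 m)² = 2.2062e-07 m²
L = m/(density·A) = 0.00933/(8960×2.2062e-07) = 4.72 m
R = ρL/A = (4.61×10^-7)(4.72)/(2.2062e-07) = 9.863 Ω
P = I²R = (5.98)² × 9.863 = 353 W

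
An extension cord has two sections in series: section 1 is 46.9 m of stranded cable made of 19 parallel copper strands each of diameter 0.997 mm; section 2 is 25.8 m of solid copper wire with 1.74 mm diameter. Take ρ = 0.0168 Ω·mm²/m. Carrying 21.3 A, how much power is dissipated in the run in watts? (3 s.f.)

107 W

ρ = 0.0168 Ω·mm²/m = 1.68×10^-8 Ω·m
Section 1: A_strand = π(4.9850e-04)² = 7.807e-07 m²; R₁ = ρL/(N·A_s) = (1.68×10^-8)(46.9)/(19×7.807e-07) = 0.05312 Ω
Section 2: A = π(d/2)² = π(8.7000e-04 m)² = 2.378e-06 m²
R₂ = (1.68×10^-8)(25.8)/(2.378e-06) = 0.1823 Ω
R = R₁ + R₂ = 0.2354 Ω
P = I²R = (21.3)² × 0.2354 = 107 W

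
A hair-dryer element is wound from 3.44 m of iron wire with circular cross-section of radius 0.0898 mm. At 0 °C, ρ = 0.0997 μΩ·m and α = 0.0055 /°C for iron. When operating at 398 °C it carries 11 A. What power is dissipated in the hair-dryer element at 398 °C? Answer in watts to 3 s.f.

ρ = 0.0997 μΩ·m = 9.97×10^-8 Ω·m
A = πr² = π(8.9800e-05 m)² = 2.533e-08 m²
R₍0₎ = ρL/A = (9.97×10^-8)(3.44)/(2.533e-08) = 13.54 Ω
R₍398₎ = R₍0₎(1 + αΔT) = 13.54 × (1 + 0.0055×398) = 43.17 Ω
P = I²R = (11)² × 43.17 = 5220 W

5220 W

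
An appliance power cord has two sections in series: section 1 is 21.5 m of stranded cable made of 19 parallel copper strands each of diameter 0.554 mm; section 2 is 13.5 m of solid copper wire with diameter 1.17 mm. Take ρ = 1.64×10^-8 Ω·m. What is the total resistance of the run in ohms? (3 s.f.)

0.283 Ω

Section 1: A_strand = π(2.7700e-04)² = 2.411e-07 m²; R₁ = ρL/(N·A_s) = (1.64×10^-8)(21.5)/(19×2.411e-07) = 0.07699 Ω
Section 2: A = π(d/2)² = π(5.8500e-04 m)² = 1.075e-06 m²
R₂ = (1.64×10^-8)(13.5)/(1.075e-06) = 0.2059 Ω
R = R₁ + R₂ = 0.283 Ω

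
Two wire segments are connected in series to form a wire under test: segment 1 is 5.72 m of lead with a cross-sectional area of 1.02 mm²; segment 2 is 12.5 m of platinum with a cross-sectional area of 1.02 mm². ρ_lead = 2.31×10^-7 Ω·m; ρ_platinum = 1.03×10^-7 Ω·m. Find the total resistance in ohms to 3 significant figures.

2.56 Ω

Segment 1: A = 1.02 mm² = 1.020e-06 m²
R₁ = ρL/A = (2.31×10^-7)(5.72)/(1.020e-06) = 1.295 Ω
R₂ = (1.03×10^-7)(12.5)/(1.020e-06) = 1.262 Ω
R = R₁ + R₂ = 2.56 Ω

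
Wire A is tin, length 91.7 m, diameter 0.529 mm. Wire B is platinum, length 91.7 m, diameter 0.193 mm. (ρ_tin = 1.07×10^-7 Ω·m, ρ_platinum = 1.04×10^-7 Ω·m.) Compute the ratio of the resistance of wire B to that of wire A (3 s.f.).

7.30

R ∝ ρL/d², so R_B/R_A = (ρ_B/ρ_A) × (d_A/d_B)²
= (1.04×10^-7/1.07×10^-7) × (0.529/0.193)² = 7.30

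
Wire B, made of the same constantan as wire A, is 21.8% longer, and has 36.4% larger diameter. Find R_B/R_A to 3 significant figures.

0.655

R ∝ L/d², so R_B/R_A = (1 + 21.8/100) × (1 + 36.4/100)⁻²
= 1.218 × 0.5375 = 0.655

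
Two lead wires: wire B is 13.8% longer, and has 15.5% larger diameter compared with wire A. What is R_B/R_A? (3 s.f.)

R ∝ L/d², so R_B/R_A = (1 + 13.8/100) × (1 + 15.5/100)⁻²
= 1.138 × 0.7496 = 0.853

0.853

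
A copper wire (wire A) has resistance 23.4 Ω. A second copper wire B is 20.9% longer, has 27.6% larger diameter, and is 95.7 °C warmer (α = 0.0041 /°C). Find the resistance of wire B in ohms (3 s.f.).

24.2 Ω

R ∝ ρL/d² with ρ ∝ (1+αΔT), so R_B/R_A = (1 + 20.9/100) × (1 + 27.6/100)⁻² × (1 + 0.0041×95.7)
= 1.209 × 0.6142 × 1.392 = 1.034
R_B = 1.034 × 23.4 = 24.2 Ω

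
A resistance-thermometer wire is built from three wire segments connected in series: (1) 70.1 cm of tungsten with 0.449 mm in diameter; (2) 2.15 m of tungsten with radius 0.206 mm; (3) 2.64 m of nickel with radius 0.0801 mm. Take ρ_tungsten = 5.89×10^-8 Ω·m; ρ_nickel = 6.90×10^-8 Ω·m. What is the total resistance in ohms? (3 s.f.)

Seg 1: A = π(d/2)² = π(2.2450e-04 m)² = 1.583e-07 m²
R_1 = (5.89×10^-8)(0.701)/(1.583e-07) = 0.2608 Ω
Seg 2: A = πr² = π(2.0600e-04 m)² = 1.333e-07 m²
R_2 = (5.89×10^-8)(2.15)/(1.333e-07) = 0.9499 Ω
Seg 3: A = πr² = π(8.0100e-05 m)² = 2.016e-08 m²
R_3 = (6.90×10^-8)(2.64)/(2.016e-08) = 9.037 Ω
R_total = R_1 + R_2 + R_3 = 10.2 Ω

10.2 Ω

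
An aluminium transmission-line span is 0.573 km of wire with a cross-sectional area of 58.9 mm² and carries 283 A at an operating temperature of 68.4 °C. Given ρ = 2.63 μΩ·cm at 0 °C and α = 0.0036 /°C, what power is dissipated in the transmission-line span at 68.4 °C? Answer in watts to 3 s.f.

ρ = 2.63 μΩ·cm = 2.63×10^-8 Ω·m
A = 58.9 mm² = 5.890e-05 m²
R₍0₎ = ρL/A = (2.63×10^-8)(573)/(5.890e-05) = 0.2559 Ω
R₍68.4₎ = R₍0₎(1 + αΔT) = 0.2559 × (1 + 0.0036×68.4) = 0.3189 Ω
P = I²R = (283)² × 0.3189 = 25500 W

25500 W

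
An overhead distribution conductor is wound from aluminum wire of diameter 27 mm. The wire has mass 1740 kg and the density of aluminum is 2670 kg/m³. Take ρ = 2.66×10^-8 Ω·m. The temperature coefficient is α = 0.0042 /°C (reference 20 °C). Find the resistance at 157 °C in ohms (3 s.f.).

0.0833 Ω

A = π(d/2)² = π(1.3500e-02 m)² = 5.7256e-04 m²
L = m/(density·A) = 1740/(2670×5.7256e-04) = 1138 m
R = ρL/A = (2.66×10^-8)(1138)/(5.7256e-04) = 0.05288 Ω
R(157 °C) = 0.05288 × (1 + 0.0042×137) = 0.0833 Ω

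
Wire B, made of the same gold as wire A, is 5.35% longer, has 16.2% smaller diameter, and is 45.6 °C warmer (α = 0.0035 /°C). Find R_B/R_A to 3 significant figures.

R ∝ ρL/d² with ρ ∝ (1+αΔT), so R_B/R_A = (1 + 5.35/100) × (1 − 16.2/100)⁻² × (1 + 0.0035×45.6)
= 1.054 × 1.424 × 1.16 = 1.74

1.74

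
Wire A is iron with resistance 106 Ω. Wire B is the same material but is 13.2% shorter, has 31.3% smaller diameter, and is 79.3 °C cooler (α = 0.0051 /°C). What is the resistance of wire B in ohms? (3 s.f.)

116 Ω

R ∝ ρL/d² with ρ ∝ (1+αΔT), so R_B/R_A = (1 − 13.2/100) × (1 − 31.3/100)⁻² × (1 − 0.0051×79.3)
= 0.868 × 2.119 × 0.5956 = 1.095
R_B = 1.095 × 106 = 116 Ω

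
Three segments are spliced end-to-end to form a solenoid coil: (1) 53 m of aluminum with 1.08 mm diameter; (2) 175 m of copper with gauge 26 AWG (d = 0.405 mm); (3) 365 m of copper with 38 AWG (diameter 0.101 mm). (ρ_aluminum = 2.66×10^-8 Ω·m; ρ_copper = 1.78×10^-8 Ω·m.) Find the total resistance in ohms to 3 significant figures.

837 Ω

Seg 1: A = π(d/2)² = π(5.4000e-04 m)² = 9.161e-07 m²
R_1 = (2.66×10^-8)(53)/(9.161e-07) = 1.539 Ω
Seg 2: A = π(0.405/2 mm)² = π(2.0250e-04 m)² = 1.288e-07 m²
R_2 = (1.78×10^-8)(175)/(1.288e-07) = 24.18 Ω
Seg 3: A = π(0.101/2 mm)² = π(5.0500e-05 m)² = 8.012e-09 m²
R_3 = (1.78×10^-8)(365)/(8.012e-09) = 810.9 Ω
R_total = R_1 + R_2 + R_3 = 837 Ω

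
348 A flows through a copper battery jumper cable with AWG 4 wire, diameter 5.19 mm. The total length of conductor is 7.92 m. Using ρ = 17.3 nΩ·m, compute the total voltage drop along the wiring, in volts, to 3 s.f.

ρ = 17.3 nΩ·m = 1.73×10^-8 Ω·m
A = π(5.19/2 mm)² = π(2.5950e-03 m)² = 2.116e-05 m²
R = ρL/A = (1.73×10^-8)(7.92)/(2.116e-05) = 0.006477 Ω
V = IR = 348 × 0.006477 = 2.25 V

2.25 V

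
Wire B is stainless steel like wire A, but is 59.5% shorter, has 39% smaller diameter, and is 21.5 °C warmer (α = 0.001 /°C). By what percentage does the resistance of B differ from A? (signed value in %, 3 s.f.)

11.2%

R ∝ ρL/d² with ρ ∝ (1+αΔT), so R_B/R_A = (1 − 59.5/100) × (1 − 39/100)⁻² × (1 + 0.001×21.5)
= 0.405 × 2.687 × 1.022 = 1.112
(R_B − R_A)/R_A = 1.112 − 1 = 11.2%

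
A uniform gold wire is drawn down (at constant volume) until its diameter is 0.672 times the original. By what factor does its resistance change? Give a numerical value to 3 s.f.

Volume constant ⇒ L' = L/r² with r = 0.672. R' = ρL'/A' = ρ(L/r²)/(πr²d₀²/4) = R/r⁴.
Factor = 4.90

4.90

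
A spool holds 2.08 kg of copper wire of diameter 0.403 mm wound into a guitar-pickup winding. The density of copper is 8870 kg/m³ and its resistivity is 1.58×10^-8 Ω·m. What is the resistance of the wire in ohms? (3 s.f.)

228 Ω

A = π(d/2)² = π(2.0150e-04 m)² = 1.2756e-07 m²
L = m/(density·A) = 2.08/(8870×1.2756e-07) = 1838 m
R = ρL/A = (1.58×10^-8)(1838)/(1.2756e-07) = 228 Ω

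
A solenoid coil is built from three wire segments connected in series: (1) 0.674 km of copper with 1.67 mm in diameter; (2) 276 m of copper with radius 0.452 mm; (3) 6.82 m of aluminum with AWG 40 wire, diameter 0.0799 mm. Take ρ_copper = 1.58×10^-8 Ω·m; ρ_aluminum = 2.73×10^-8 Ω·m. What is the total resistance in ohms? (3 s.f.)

48.8 Ω

Seg 1: A = π(d/2)² = π(8.3500e-04 m)² = 2.190e-06 m²
R_1 = (1.58×10^-8)(674)/(2.190e-06) = 4.862 Ω
Seg 2: A = πr² = π(4.5200e-04 m)² = 6.418e-07 m²
R_2 = (1.58×10^-8)(276)/(6.418e-07) = 6.794 Ω
Seg 3: A = π(0.0799/2 mm)² = π(3.9950e-05 m)² = 5.014e-09 m²
R_3 = (2.73×10^-8)(6.82)/(5.014e-09) = 37.13 Ω
R_total = R_1 + R_2 + R_3 = 48.8 Ω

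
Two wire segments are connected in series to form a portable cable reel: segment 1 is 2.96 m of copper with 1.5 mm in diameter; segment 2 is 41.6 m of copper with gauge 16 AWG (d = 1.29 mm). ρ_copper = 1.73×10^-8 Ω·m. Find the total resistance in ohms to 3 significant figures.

0.580 Ω

Segment 1: A = π(d/2)² = π(7.5000e-04 m)² = 1.767e-06 m²
R₁ = ρL/A = (1.73×10^-8)(2.96)/(1.767e-06) = 0.02898 Ω
Segment 2: A = π(1.29/2 mm)² = π(6.4500e-04 m)² = 1.307e-06 m²
R₂ = (1.73×10^-8)(41.6)/(1.307e-06) = 0.5506 Ω
R = R₁ + R₂ = 0.580 Ω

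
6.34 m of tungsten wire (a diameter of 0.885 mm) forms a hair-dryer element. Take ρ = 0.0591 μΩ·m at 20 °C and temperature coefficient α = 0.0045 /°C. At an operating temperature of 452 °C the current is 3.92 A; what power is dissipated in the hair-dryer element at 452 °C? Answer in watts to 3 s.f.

ρ = 0.0591 μΩ·m = 5.91×10^-8 Ω·m
A = π(d/2)² = π(4.4250e-04 m)² = 6.151e-07 m²
R₍20₎ = ρL/A = (5.91×10^-8)(6.34)/(6.151e-07) = 0.6091 Ω
R₍452₎ = R₍20₎(1 + αΔT) = 0.6091 × (1 + 0.0045×432) = 1.793 Ω
P = I²R = (3.92)² × 1.793 = 27.6 W

27.6 W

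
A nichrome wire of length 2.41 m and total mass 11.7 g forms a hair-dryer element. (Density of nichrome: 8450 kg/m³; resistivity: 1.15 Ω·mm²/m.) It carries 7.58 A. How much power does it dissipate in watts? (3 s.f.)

277 W

ρ = 1.15 Ω·mm²/m = 1.15×10^-6 Ω·m
A = m/(density·L) = 0.0117/(8450×2.41) = 5.7453e-07 m²
R = ρL/A = (1.15×10^-6)(2.41)/(5.7453e-07) = 4.824 Ω
P = I²R = (7.58)² × 4.824 = 277 W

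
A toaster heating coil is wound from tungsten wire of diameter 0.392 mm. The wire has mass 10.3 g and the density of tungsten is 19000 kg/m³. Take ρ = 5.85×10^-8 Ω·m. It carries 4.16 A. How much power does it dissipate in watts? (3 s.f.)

A = π(d/2)² = π(1.9600e-04 m)² = 1.2069e-07 m²
L = m/(density·A) = 0.0103/(19000×1.2069e-07) = 4.492 m
R = ρL/A = (5.85×10^-8)(4.492)/(1.2069e-07) = 2.177 Ω
P = I²R = (4.16)² × 2.177 = 37.7 W

37.7 W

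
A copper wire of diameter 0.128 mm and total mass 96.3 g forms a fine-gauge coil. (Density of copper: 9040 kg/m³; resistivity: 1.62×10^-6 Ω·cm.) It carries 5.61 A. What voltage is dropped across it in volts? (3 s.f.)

ρ = 1.62×10^-6 Ω·cm = 1.62×10^-8 Ω·m
A = π(d/2)² = π(6.4000e-05 m)² = 1.2868e-08 m²
L = m/(density·A) = 0.0963/(9040×1.2868e-08) = 827.8 m
R = ρL/A = (1.62×10^-8)(827.8)/(1.2868e-08) = 1042 Ω
V = IR = 5.61 × 1042 = 5850 V

5850 V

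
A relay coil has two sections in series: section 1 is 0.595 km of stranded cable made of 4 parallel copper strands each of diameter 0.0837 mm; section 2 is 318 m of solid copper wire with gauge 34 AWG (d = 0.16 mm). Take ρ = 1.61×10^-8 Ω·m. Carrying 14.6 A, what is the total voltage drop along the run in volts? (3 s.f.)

10100 V

Section 1: A_strand = π(4.1850e-05)² = 5.502e-09 m²; R₁ = ρL/(N·A_s) = (1.61×10^-8)(595)/(4×5.502e-09) = 435.3 Ω
Section 2: A = π(0.16/2 mm)² = π(8.0000e-05 m)² = 2.011e-08 m²
R₂ = (1.61×10^-8)(318)/(2.011e-08) = 254.6 Ω
R = R₁ + R₂ = 689.9 Ω
V = IR = 14.6 × 689.9 = 10100 V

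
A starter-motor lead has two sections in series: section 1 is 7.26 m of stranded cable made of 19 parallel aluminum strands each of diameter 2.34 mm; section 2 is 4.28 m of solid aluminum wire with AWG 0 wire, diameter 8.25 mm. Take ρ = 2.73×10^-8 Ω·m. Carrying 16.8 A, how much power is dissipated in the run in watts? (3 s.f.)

1.30 W

Section 1: A_strand = π(1.1700e-03)² = 4.301e-06 m²; R₁ = ρL/(N·A_s) = (2.73×10^-8)(7.26)/(19×4.301e-06) = 0.002426 Ω
Section 2: A = π(8.25/2 mm)² = π(4.1250e-03 m)² = 5.346e-05 m²
R₂ = (2.73×10^-8)(4.28)/(5.346e-05) = 0.002186 Ω
R = R₁ + R₂ = 0.004611 Ω
P = I²R = (16.8)² × 0.004611 = 1.30 W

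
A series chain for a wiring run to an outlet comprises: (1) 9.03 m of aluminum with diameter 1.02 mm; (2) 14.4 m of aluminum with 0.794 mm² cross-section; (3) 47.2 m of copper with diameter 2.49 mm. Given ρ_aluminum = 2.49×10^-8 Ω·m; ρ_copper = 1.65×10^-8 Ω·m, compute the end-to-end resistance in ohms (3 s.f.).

Seg 1: A = π(d/2)² = π(5.1000e-04 m)² = 8.171e-07 m²
R_1 = (2.49×10^-8)(9.03)/(8.171e-07) = 0.2752 Ω
Seg 2: A = 0.794 mm² = 7.940e-07 m²
R_2 = (2.49×10^-8)(14.4)/(7.940e-07) = 0.4516 Ω
Seg 3: A = π(d/2)² = π(1.2450e-03 m)² = 4.870e-06 m²
R_3 = (1.65×10^-8)(47.2)/(4.870e-06) = 0.1599 Ω
R_total = R_1 + R_2 + R_3 = 0.887 Ω

0.887 Ω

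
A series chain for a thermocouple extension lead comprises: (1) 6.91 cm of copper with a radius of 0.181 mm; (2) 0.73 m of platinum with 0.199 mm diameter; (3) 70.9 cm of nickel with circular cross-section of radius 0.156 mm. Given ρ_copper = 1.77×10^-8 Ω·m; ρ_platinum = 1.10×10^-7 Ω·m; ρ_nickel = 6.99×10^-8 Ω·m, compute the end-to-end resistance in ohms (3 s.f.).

3.24 Ω

Seg 1: A = πr² = π(1.8100e-04 m)² = 1.029e-07 m²
R_1 = (1.77×10^-8)(0.0691)/(1.029e-07) = 0.01188 Ω
Seg 2: A = π(d/2)² = π(9.9500e-05 m)² = 3.110e-08 m²
R_2 = (1.10×10^-7)(0.73)/(3.110e-08) = 2.582 Ω
Seg 3: A = πr² = π(1.5600e-04 m)² = 7.645e-08 m²
R_3 = (6.99×10^-8)(0.709)/(7.645e-08) = 0.6482 Ω
R_total = R_1 + R_2 + R_3 = 3.24 Ω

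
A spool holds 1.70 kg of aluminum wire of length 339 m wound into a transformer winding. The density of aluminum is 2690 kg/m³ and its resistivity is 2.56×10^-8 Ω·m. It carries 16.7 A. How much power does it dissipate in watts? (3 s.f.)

A = m/(density·L) = 1.7/(2690×339) = 1.8642e-06 m²
R = ρL/A = (2.56×10^-8)(339)/(1.8642e-06) = 4.655 Ω
P = I²R = (16.7)² × 4.655 = 1300 W

1300 W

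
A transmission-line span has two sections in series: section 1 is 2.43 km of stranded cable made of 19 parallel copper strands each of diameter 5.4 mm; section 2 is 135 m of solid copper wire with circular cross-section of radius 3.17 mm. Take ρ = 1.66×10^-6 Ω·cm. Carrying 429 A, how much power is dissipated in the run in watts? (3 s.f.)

ρ = 1.66×10^-6 Ω·cm = 1.66×10^-8 Ω·m
Section 1: A_strand = π(2.7000e-03)² = 2.290e-05 m²; R₁ = ρL/(N·A_s) = (1.66×10^-8)(2430)/(19×2.290e-05) = 0.0927 Ω
Section 2: A = πr² = π(3.1700e-03 m)² = 3.157e-05 m²
R₂ = (1.66×10^-8)(135)/(3.157e-05) = 0.07099 Ω
R = R₁ + R₂ = 0.1637 Ω
P = I²R = (429)² × 0.1637 = 30100 W

30100 W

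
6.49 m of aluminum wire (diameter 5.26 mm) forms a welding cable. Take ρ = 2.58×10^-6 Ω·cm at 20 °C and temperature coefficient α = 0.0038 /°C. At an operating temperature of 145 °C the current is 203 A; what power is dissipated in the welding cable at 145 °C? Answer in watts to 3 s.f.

ρ = 2.58×10^-6 Ω·cm = 2.58×10^-8 Ω·m
A = π(d/2)² = π(2.6300e-03 m)² = 2.173e-05 m²
R₍20₎ = ρL/A = (2.58×10^-8)(6.49)/(2.173e-05) = 0.007706 Ω
R₍145₎ = R₍20₎(1 + αΔT) = 0.007706 × (1 + 0.0038×125) = 0.01137 Ω
P = I²R = (203)² × 0.01137 = 468 W

468 W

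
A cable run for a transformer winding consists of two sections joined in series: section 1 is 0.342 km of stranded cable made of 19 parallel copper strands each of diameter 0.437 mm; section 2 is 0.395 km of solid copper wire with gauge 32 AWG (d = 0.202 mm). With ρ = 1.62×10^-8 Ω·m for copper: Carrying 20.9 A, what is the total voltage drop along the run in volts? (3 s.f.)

4210 V

Section 1: A_strand = π(2.1850e-04)² = 1.500e-07 m²; R₁ = ρL/(N·A_s) = (1.62×10^-8)(342)/(19×1.500e-07) = 1.944 Ω
Section 2: A = π(0.202/2 mm)² = π(1.0100e-04 m)² = 3.205e-08 m²
R₂ = (1.62×10^-8)(395)/(3.205e-08) = 199.7 Ω
R = R₁ + R₂ = 201.6 Ω
V = IR = 20.9 × 201.6 = 4210 V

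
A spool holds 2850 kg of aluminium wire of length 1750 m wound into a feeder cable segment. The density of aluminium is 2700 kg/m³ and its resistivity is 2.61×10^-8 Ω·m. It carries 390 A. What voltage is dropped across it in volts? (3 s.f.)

A = m/(density·L) = 2850/(2700×1750) = 6.0317e-04 m²
R = ρL/A = (2.61×10^-8)(1750)/(6.0317e-04) = 0.07572 Ω
V = IR = 390 × 0.07572 = 29.5 V

29.5 V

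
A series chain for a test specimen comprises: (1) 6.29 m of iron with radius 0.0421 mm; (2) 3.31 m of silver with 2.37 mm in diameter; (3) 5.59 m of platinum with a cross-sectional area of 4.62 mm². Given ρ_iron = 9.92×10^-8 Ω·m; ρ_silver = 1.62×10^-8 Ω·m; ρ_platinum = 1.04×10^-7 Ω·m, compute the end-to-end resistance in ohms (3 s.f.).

Seg 1: A = πr² = π(4.2100e-05 m)² = 5.568e-09 m²
R_1 = (9.92×10^-8)(6.29)/(5.568e-09) = 112.1 Ω
Seg 2: A = π(d/2)² = π(1.1850e-03 m)² = 4.412e-06 m²
R_2 = (1.62×10^-8)(3.31)/(4.412e-06) = 0.01216 Ω
Seg 3: A = 4.62 mm² = 4.620e-06 m²
R_3 = (1.04×10^-7)(5.59)/(4.620e-06) = 0.1258 Ω
R_total = R_1 + R_2 + R_3 = 112 Ω

112 Ω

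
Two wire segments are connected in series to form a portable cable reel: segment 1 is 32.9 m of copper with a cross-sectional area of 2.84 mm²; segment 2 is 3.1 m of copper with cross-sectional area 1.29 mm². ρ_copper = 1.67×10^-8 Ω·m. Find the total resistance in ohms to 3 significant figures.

0.234 Ω

Segment 1: A = 2.84 mm² = 2.840e-06 m²
R₁ = ρL/A = (1.67×10^-8)(32.9)/(2.840e-06) = 0.1935 Ω
Segment 2: A = 1.29 mm² = 1.290e-06 m²
R₂ = (1.67×10^-8)(3.1)/(1.290e-06) = 0.04013 Ω
R = R₁ + R₂ = 0.234 Ω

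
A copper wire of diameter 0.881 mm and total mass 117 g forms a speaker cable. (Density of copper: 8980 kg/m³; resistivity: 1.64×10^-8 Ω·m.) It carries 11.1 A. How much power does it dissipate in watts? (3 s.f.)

A = π(d/2)² = π(4.4050e-04 m)² = 6.0960e-07 m²
L = m/(density·A) = 0.117/(8980×6.0960e-07) = 21.37 m
R = ρL/A = (1.64×10^-8)(21.37)/(6.0960e-07) = 0.575 Ω
P = I²R = (11.1)² × 0.575 = 70.8 W

70.8 W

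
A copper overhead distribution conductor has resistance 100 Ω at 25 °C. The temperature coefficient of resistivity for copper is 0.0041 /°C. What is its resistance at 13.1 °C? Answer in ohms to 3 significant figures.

ΔT = 13.1 − 25 = -11.9 °C
R = R₀(1 + αΔT) = 100 × (1 + 0.0041×-11.9) = 100 × 0.9512 = 95.1 Ω

95.1 Ω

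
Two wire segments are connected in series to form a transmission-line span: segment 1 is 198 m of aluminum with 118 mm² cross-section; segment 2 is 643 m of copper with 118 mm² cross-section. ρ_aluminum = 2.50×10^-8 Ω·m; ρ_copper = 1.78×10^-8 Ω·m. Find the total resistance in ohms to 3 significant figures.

Segment 1: A = 118 mm² = 1.180e-04 m²
R₁ = ρL/A = (2.50×10^-8)(198)/(1.180e-04) = 0.04195 Ω
R₂ = (1.78×10^-8)(643)/(1.180e-04) = 0.09699 Ω
R = R₁ + R₂ = 0.139 Ω

0.139 Ω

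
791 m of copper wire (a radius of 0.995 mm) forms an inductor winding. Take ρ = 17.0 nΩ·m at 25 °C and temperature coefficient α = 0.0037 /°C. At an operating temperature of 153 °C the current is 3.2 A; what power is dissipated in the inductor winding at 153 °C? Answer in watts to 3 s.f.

65.2 W

ρ = 17.0 nΩ·m = 1.70×10^-8 Ω·m
A = πr² = π(9.9500e-04 m)² = 3.110e-06 m²
R₍25₎ = ρL/A = (1.70×10^-8)(791)/(3.110e-06) = 4.323 Ω
R₍153₎ = R₍25₎(1 + αΔT) = 4.323 × (1 + 0.0037×128) = 6.371 Ω
P = I²R = (3.2)² × 6.371 = 65.2 W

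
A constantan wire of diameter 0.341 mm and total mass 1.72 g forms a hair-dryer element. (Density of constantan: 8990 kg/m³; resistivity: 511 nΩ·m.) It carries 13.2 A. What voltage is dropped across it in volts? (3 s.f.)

155 V

ρ = 511 nΩ·m = 5.11×10^-7 Ω·m
A = π(d/2)² = π(1.7050e-04 m)² = 9.1327e-08 m²
L = m/(density·A) = 0.00172/(8990×9.1327e-08) = 2.095 m
R = ρL/A = (5.11×10^-7)(2.095)/(9.1327e-08) = 11.72 Ω
V = IR = 13.2 × 11.72 = 155 V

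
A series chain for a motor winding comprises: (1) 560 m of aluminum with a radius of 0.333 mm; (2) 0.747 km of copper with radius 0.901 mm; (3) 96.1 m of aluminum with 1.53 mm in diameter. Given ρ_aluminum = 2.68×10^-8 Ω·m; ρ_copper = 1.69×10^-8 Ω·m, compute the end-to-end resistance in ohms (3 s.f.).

49.4 Ω

Seg 1: A = πr² = π(3.3300e-04 m)² = 3.484e-07 m²
R_1 = (2.68×10^-8)(560)/(3.484e-07) = 43.08 Ω
Seg 2: A = πr² = π(9.0100e-04 m)² = 2.550e-06 m²
R_2 = (1.69×10^-8)(747)/(2.550e-06) = 4.95 Ω
Seg 3: A = π(d/2)² = π(7.6500e-04 m)² = 1.839e-06 m²
R_3 = (2.68×10^-8)(96.1)/(1.839e-06) = 1.401 Ω
R_total = R_1 + R_2 + R_3 = 49.4 Ω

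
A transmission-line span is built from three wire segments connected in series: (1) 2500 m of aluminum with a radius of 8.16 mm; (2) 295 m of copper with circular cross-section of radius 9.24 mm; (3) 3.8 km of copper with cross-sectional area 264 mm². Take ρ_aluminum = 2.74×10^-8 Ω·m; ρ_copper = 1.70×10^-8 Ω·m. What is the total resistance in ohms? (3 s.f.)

0.591 Ω

Seg 1: A = πr² = π(8.1600e-03 m)² = 2.092e-04 m²
R_1 = (2.74×10^-8)(2500)/(2.092e-04) = 0.3275 Ω
Seg 2: A = πr² = π(9.2400e-03 m)² = 2.682e-04 m²
R_2 = (1.70×10^-8)(295)/(2.682e-04) = 0.0187 Ω
Seg 3: A = 264 mm² = 2.640e-04 m²
R_3 = (1.70×10^-8)(3800)/(2.640e-04) = 0.2447 Ω
R_total = R_1 + R_2 + R_3 = 0.591 Ω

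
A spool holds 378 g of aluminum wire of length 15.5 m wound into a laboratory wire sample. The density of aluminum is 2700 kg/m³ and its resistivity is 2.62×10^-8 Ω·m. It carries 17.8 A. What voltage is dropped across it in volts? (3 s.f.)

A = m/(density·L) = 0.378/(2700×15.5) = 9.0323e-06 m²
R = ρL/A = (2.62×10^-8)(15.5)/(9.0323e-06) = 0.04496 Ω
V = IR = 17.8 × 0.04496 = 0.800 V

0.800 V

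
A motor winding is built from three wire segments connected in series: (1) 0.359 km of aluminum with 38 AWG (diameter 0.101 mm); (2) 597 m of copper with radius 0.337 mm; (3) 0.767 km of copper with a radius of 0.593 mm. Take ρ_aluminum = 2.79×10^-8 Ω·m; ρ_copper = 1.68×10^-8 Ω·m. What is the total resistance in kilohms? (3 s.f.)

Seg 1: A = π(0.101/2 mm)² = π(5.0500e-05 m)² = 8.012e-09 m²
R_1 = (2.79×10^-8)(359)/(8.012e-09) = 1250 Ω
Seg 2: A = πr² = π(3.3700e-04 m)² = 3.568e-07 m²
R_2 = (1.68×10^-8)(597)/(3.568e-07) = 28.11 Ω
Seg 3: A = πr² = π(5.9300e-04 m)² = 1.105e-06 m²
R_3 = (1.68×10^-8)(767)/(1.105e-06) = 11.66 Ω
R_total = R_1 + R_2 + R_3 = 1.29 kΩ

1.29 kΩ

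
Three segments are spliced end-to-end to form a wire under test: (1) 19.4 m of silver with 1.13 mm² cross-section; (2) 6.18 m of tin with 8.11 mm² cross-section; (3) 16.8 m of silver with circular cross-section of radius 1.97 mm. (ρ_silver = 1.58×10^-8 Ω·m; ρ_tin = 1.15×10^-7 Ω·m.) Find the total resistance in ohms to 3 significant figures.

Seg 1: A = 1.13 mm² = 1.130e-06 m²
R_1 = (1.58×10^-8)(19.4)/(1.130e-06) = 0.2713 Ω
Seg 2: A = 8.11 mm² = 8.110e-06 m²
R_2 = (1.15×10^-7)(6.18)/(8.110e-06) = 0.08763 Ω
Seg 3: A = πr² = π(1.9700e-03 m)² = 1.219e-05 m²
R_3 = (1.58×10^-8)(16.8)/(1.219e-05) = 0.02177 Ω
R_total = R_1 + R_2 + R_3 = 0.381 Ω

0.381 Ω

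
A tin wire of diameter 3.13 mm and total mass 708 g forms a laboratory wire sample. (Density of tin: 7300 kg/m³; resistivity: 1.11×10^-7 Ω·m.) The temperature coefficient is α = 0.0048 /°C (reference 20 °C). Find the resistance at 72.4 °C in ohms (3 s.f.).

0.228 Ω

A = π(d/2)² = π(1.5650e-03 m)² = 7.6945e-06 m²
L = m/(density·A) = 0.708/(7300×7.6945e-06) = 12.6 m
R = ρL/A = (1.11×10^-7)(12.6)/(7.6945e-06) = 0.1818 Ω
R(72.4 °C) = 0.1818 × (1 + 0.0048×52.4) = 0.228 Ω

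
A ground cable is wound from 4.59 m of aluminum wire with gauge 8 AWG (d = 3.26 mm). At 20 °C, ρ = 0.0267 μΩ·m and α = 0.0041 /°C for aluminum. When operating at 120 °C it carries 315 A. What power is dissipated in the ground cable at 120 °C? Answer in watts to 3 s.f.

2050 W

ρ = 0.0267 μΩ·m = 2.67×10^-8 Ω·m
A = π(3.26/2 mm)² = π(1.6300e-03 m)² = 8.347e-06 m²
R₍20₎ = ρL/A = (2.67×10^-8)(4.59)/(8.347e-06) = 0.01468 Ω
R₍120₎ = R₍20₎(1 + αΔT) = 0.01468 × (1 + 0.0041×100) = 0.0207 Ω
P = I²R = (315)² × 0.0207 = 2050 W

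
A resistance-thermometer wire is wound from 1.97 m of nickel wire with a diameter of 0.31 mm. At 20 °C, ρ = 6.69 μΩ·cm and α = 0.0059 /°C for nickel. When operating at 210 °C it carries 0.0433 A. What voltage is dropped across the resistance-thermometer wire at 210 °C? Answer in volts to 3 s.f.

0.160 V

ρ = 6.69 μΩ·cm = 6.69×10^-8 Ω·m
A = π(d/2)² = π(1.5500e-04 m)² = 7.548e-08 m²
R₍20₎ = ρL/A = (6.69×10^-8)(1.97)/(7.548e-08) = 1.746 Ω
R₍210₎ = R₍20₎(1 + αΔT) = 1.746 × (1 + 0.0059×190) = 3.704 Ω
V = IR = 0.0433 × 3.704 = 0.160 V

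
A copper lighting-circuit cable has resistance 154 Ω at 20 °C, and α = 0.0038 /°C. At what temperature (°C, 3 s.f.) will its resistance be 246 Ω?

R = R₀(1 + α(T − T₀)) ⇒ T = T₀ + (R/R₀ − 1)/α
T = 20 + (246/154 − 1)/0.0038 = 20 + (0.5974)/0.0038 = 177 °C

177 °C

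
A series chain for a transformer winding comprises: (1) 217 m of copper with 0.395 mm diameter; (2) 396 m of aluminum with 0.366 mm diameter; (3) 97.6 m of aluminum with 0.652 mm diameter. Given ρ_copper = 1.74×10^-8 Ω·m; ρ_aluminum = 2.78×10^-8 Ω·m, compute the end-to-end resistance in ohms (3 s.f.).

Seg 1: A = π(d/2)² = π(1.9750e-04 m)² = 1.225e-07 m²
R_1 = (1.74×10^-8)(217)/(1.225e-07) = 30.81 Ω
Seg 2: A = π(d/2)² = π(1.8300e-04 m)² = 1.052e-07 m²
R_2 = (2.78×10^-8)(396)/(1.052e-07) = 104.6 Ω
Seg 3: A = π(d/2)² = π(3.2600e-04 m)² = 3.339e-07 m²
R_3 = (2.78×10^-8)(97.6)/(3.339e-07) = 8.127 Ω
R_total = R_1 + R_2 + R_3 = 144 Ω

144 Ω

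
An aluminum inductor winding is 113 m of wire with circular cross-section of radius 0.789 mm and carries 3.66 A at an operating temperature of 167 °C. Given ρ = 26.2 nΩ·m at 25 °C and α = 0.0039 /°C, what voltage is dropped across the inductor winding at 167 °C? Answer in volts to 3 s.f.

ρ = 26.2 nΩ·m = 2.62×10^-8 Ω·m
A = πr² = π(7.8900e-04 m)² = 1.956e-06 m²
R₍25₎ = ρL/A = (2.62×10^-8)(113)/(1.956e-06) = 1.514 Ω
R₍167₎ = R₍25₎(1 + αΔT) = 1.514 × (1 + 0.0039×142) = 2.352 Ω
V = IR = 3.66 × 2.352 = 8.61 V

8.61 V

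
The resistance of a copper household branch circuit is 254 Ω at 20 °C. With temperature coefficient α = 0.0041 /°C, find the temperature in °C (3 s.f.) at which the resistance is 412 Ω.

R = R₀(1 + α(T − T₀)) ⇒ T = T₀ + (R/R₀ − 1)/α
T = 20 + (412/254 − 1)/0.0041 = 20 + (0.622)/0.0041 = 172 °C

172 °C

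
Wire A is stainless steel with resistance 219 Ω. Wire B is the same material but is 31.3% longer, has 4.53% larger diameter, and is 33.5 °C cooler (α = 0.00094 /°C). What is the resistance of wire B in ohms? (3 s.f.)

R ∝ ρL/d² with ρ ∝ (1+αΔT), so R_B/R_A = (1 + 31.3/100) × (1 + 4.53/100)⁻² × (1 − 0.00094×33.5)
= 1.313 × 0.9152 × 0.9685 = 1.164
R_B = 1.164 × 219 = 255 Ω

255 Ω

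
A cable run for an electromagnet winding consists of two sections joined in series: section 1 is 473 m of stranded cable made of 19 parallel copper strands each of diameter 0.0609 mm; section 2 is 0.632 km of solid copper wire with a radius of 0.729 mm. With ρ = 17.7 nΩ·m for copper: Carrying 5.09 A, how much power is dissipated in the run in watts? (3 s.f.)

ρ = 17.7 nΩ·m = 1.77×10^-8 Ω·m
Section 1: A_strand = π(3.0450e-05)² = 2.913e-09 m²; R₁ = ρL/(N·A_s) = (1.77×10^-8)(473)/(19×2.913e-09) = 151.3 Ω
Section 2: A = πr² = π(7.2900e-04 m)² = 1.670e-06 m²
R₂ = (1.77×10^-8)(632)/(1.670e-06) = 6.7 Ω
R = R₁ + R₂ = 158 Ω
P = I²R = (5.09)² × 158 = 4090 W

4090 W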